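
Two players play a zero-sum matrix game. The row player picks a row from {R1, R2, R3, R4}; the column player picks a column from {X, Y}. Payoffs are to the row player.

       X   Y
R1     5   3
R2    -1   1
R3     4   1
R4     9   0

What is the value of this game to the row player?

Row minima: R1 → 3, R2 → -1, R3 → 1, R4 → 0; maximin = 3.
Column maxima: X → 9, Y → 3; minimax = 3.
Since maximin = minimax = 3, there is a saddle point and the value is 3.

3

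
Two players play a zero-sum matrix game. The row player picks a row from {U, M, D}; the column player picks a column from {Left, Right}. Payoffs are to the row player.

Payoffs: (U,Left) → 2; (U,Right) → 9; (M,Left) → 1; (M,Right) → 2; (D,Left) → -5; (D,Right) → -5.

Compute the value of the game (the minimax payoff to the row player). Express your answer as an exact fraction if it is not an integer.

Row minima: U → 2, M → 1, D → -5; maximin = 2.
Column maxima: Left → 2, Right → 9; minimax = 2.
Since maximin = minimax = 2, there is a saddle point and the value is 2.

2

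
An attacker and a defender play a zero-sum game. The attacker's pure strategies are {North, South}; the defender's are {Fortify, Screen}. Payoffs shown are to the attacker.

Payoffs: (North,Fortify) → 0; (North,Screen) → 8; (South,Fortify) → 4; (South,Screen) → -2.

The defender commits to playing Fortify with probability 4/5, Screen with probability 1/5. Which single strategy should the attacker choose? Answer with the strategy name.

Expected payoff of North: (4/5)·0 + (1/5)·8 = 8/5.
Expected payoff of South: (4/5)·4 + (1/5)·(-2) = 14/5.
The largest is 14/5, so the attacker's best response is South.

South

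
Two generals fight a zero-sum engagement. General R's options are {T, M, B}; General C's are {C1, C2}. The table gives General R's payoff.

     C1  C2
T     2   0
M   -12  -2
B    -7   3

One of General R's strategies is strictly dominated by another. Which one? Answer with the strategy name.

M

T gives a strictly higher payoff than M against every column: 2 > -12, 0 > -2.
So M is strictly dominated and General R never plays it.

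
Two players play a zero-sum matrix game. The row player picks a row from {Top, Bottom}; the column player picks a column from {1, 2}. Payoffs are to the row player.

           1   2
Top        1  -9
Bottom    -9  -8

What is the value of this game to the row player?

Row minima: Top → -9, Bottom → -9; maximin = -9.
Column maxima: 1 → 1, 2 → -8; minimax = -8.
-9 ≠ -8, so there is no saddle point; optimal play is mixed.
Let the row player play Top with probability p. Expected payoff against 1: 1p + (-9)(1−p) = 10p − 9; against 2: (-9)p + (-8)(1−p) = −p − 8.
Setting these equal: 10p − 9 = −p − 8 ⇒ 11p = 1 ⇒ p = 1/11, and the value is (10)·(1/11) − 9 = -89/11.
For the column player: with q = P(1), equating Top's and Bottom's payoffs gives 10q − 9 = −q − 8 ⇒ q = 1/11.

-89/11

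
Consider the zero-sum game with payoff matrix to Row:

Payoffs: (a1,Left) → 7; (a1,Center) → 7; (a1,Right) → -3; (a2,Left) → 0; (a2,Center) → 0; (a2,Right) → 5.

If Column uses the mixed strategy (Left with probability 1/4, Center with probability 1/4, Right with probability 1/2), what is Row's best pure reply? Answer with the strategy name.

Expected payoff of a1: (1/4)·7 + (1/4)·7 + (1/2)·(-3) = 2.
Expected payoff of a2: (1/4)·0 + (1/4)·0 + (1/2)·5 = 5/2.
The largest is 5/2, so Row's best response is a2.

a2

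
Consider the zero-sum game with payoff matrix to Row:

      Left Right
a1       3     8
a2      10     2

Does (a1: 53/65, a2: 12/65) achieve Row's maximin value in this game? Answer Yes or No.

Against Left this mix gives (53/65)·3 + (12/65)·10 = 279/65.
Against Right this mix gives (53/65)·8 + (12/65)·2 = 448/65.
Column will play Left, holding Row to 279/65. Shifting weight toward the row that does better against Left would raise this floor (the equalizing mix achieves 74/13 against both Left and Right), so the proposed strategy is not optimal.

No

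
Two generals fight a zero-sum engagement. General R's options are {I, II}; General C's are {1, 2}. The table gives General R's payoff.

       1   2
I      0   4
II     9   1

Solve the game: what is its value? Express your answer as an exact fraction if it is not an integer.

3

Row minima: I → 0, II → 1; maximin = 1.
Column maxima: 1 → 9, 2 → 4; minimax = 4.
1 ≠ 4, so there is no saddle point; optimal play is mixed.
Let General R play I with probability p. Expected payoff against 1: 0p + 9(1−p) = −9p + 9; against 2: 4p + 1(1−p) = 3p + 1.
Setting these equal: −9p + 9 = 3p + 1 ⇒ −12p = -8 ⇒ p = 2/3, and the value is (-9)·(2/3) + 9 = 3.
For General C: with q = P(1), equating I's and II's payoffs gives −4q + 4 = 8q + 1 ⇒ q = 1/4.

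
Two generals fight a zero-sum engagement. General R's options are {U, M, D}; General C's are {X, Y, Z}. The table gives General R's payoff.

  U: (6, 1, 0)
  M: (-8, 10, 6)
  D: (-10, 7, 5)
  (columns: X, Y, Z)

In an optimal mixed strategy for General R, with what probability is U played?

7/10

Row minima: U → 0, M → -8, D → -10; maximin = 0.
Column maxima: X → 6, Y → 10, Z → 6; minimax = 6.
0 ≠ 6, so there is no saddle point; optimal play is mixed.
D is strictly dominated by M, so General R never plays it.
Y is strictly dominated by Z (it gives General R strictly more in every row), so General C never plays it.
On the remaining 2×2 (U, M vs X, Z):
Let General R play U with probability p. Expected payoff against X: 6p + (-8)(1−p) = 14p − 8; against Z: 0p + 6(1−p) = −6p + 6.
Setting these equal: 14p − 8 = −6p + 6 ⇒ 20p = 14 ⇒ p = 7/10, and the value is (14)·(7/10) − 8 = 9/5.
For General C: with q = P(X), equating U's and M's payoffs gives 6q = −14q + 6 ⇒ q = 3/10.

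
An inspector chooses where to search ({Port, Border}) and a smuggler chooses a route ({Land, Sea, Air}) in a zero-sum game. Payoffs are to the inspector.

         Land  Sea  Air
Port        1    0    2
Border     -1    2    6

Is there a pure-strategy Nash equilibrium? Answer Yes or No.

No

Row minima: Port → 0, Border → -1; maximin = 0.
Column maxima: Land → 1, Sea → 2, Air → 6; minimax = 1.
0 ≠ 1, so no pure-strategy equilibrium exists.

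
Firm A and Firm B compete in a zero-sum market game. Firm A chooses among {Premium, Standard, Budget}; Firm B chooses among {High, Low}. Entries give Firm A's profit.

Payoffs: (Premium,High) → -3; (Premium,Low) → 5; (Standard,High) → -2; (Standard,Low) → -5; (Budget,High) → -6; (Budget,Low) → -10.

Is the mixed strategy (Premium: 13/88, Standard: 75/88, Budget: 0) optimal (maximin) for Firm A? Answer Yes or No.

Against High this mix gives (13/88)·(-3) + (75/88)·(-2) = -189/88.
Against Low this mix gives (13/88)·5 + (75/88)·(-5) = -155/44.
Firm B will play Low, holding Firm A to -155/44. Shifting weight toward the row that does better against Low would raise this floor (the equalizing mix achieves -25/11 against both Low and High), so the proposed strategy is not optimal.

No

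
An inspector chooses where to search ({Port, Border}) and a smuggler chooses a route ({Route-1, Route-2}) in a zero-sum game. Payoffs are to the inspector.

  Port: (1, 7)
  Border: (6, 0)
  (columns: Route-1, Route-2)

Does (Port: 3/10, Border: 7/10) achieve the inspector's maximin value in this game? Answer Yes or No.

Against Route-1 this mix gives (3/10)·1 + (7/10)·6 = 9/2.
Against Route-2 this mix gives (3/10)·7 + (7/10)·0 = 21/10.
The smuggler will play Route-2, holding the inspector to 21/10. Shifting weight toward the row that does better against Route-2 would raise this floor (the equalizing mix achieves 7/2 against both Route-2 and Route-1), so the proposed strategy is not optimal.

No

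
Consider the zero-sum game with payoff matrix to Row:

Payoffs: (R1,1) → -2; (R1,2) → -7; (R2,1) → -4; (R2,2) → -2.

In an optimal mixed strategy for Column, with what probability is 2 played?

2/7

Row minima: R1 → -7, R2 → -4; maximin = -4.
Column maxima: 1 → -2, 2 → -2; minimax = -2.
-4 ≠ -2, so there is no saddle point; optimal play is mixed.
Let Row play R1 with probability p. Expected payoff against 1: (-2)p + (-4)(1−p) = 2p − 4; against 2: (-7)p + (-2)(1−p) = −5p − 2.
Setting these equal: 2p − 4 = −5p − 2 ⇒ 7p = 2 ⇒ p = 2/7, and the value is (2)·(2/7) − 4 = -24/7.
For Column: with q = P(1), equating R1's and R2's payoffs gives 5q − 7 = −2q − 2 ⇒ q = 5/7.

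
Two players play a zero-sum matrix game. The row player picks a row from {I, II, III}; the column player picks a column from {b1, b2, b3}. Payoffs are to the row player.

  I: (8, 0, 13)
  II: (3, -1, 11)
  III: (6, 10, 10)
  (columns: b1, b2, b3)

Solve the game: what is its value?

Row minima: I → 0, II → -1, III → 6; maximin = 6.
Column maxima: b1 → 8, b2 → 10, b3 → 13; minimax = 8.
6 ≠ 8, so there is no saddle point; optimal play is mixed.
II is strictly dominated by I, so the row player never plays it.
b3 is strictly dominated by b1 (it gives the row player strictly more in every row), so the column player never plays it.
On the remaining 2×2 (I, III vs b1, b2):
Let the row player play I with probability p. Expected payoff against b1: 8p + 6(1−p) = 2p + 6; against b2: 0p + 10(1−p) = −10p + 10.
Setting these equal: 2p + 6 = −10p + 10 ⇒ 12p = 4 ⇒ p = 1/3, and the value is (2)·(1/3) + 6 = 20/3.
For the column player: with q = P(b1), equating I's and III's payoffs gives 8q = −4q + 10 ⇒ q = 5/6.

20/3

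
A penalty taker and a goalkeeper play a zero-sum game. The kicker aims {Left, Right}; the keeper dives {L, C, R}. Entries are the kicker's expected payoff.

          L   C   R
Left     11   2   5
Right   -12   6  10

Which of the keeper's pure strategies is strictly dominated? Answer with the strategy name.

R

C holds the kicker's payoff strictly below R in every row: 2 < 5, 6 < 10.
So R is strictly dominated for the keeper.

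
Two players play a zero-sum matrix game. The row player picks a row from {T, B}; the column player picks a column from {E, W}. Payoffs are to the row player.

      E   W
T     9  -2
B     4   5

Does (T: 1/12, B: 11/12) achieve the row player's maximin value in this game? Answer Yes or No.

Yes

Against E this mix gives (1/12)·9 + (11/12)·4 = 53/12.
Against W this mix gives (1/12)·(-2) + (11/12)·5 = 53/12.
All of the column player's active replies (E, W) yield 53/12, and no column does worse for the row player. The mix makes the column player indifferent and guarantees 53/12, so it is optimal.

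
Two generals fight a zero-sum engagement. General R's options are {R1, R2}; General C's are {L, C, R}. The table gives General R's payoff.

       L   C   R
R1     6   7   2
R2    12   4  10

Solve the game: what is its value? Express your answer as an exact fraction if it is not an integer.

Row minima: R1 → 2, R2 → 4; maximin = 4.
Column maxima: L → 12, C → 7, R → 10; minimax = 7.
4 ≠ 7, so there is no saddle point; optimal play is mixed.
L is strictly dominated by R (it gives General R strictly more in every row), so General C never plays it.
On the remaining 2×2 (R1, R2 vs C, R):
Let General R play R1 with probability p. Expected payoff against C: 7p + 4(1−p) = 3p + 4; against R: 2p + 10(1−p) = −8p + 10.
Setting these equal: 3p + 4 = −8p + 10 ⇒ 11p = 6 ⇒ p = 6/11, and the value is (3)·(6/11) + 4 = 62/11.
For General C: with q = P(C), equating R1's and R2's payoffs gives 5q + 2 = −6q + 10 ⇒ q = 8/11.

62/11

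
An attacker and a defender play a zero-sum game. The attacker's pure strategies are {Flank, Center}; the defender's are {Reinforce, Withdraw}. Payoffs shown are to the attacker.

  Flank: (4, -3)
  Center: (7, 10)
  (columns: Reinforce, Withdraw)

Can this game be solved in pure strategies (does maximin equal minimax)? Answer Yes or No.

Yes

Row minima: Flank → -3, Center → 7; maximin = 7.
Column maxima: Reinforce → 7, Withdraw → 10; minimax = 7.
maximin = minimax = 7, so a saddle point exists.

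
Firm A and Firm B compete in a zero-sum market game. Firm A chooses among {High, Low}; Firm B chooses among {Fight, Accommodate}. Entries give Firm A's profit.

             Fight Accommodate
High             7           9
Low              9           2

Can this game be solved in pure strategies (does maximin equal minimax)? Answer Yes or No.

Row minima: High → 7, Low → 2; maximin = 7.
Column maxima: Fight → 9, Accommodate → 9; minimax = 9.
7 ≠ 9, so no pure-strategy equilibrium exists.

No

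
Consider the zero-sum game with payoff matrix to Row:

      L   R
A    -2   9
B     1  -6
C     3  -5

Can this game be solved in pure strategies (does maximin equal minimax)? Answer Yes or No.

Row minima: A → -2, B → -6, C → -5; maximin = -2.
Column maxima: L → 3, R → 9; minimax = 3.
-2 ≠ 3, so no pure-strategy equilibrium exists.

No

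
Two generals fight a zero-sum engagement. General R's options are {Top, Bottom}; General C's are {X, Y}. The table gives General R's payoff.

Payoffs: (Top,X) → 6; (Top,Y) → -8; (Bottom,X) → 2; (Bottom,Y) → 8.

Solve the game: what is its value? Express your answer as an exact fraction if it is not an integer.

Row minima: Top → -8, Bottom → 2; maximin = 2.
Column maxima: X → 6, Y → 8; minimax = 6.
2 ≠ 6, so there is no saddle point; optimal play is mixed.
Let General R play Top with probability p. Expected payoff against X: 6p + 2(1−p) = 4p + 2; against Y: (-8)p + 8(1−p) = −16p + 8.
Setting these equal: 4p + 2 = −16p + 8 ⇒ 20p = 6 ⇒ p = 3/10, and the value is (4)·(3/10) + 2 = 16/5.
For General C: with q = P(X), equating Top's and Bottom's payoffs gives 14q − 8 = −6q + 8 ⇒ q = 4/5.

16/5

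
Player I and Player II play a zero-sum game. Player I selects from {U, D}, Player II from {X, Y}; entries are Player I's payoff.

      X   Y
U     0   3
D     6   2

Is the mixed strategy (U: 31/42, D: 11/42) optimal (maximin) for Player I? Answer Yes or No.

No

Against X this mix gives (31/42)·0 + (11/42)·6 = 11/7.
Against Y this mix gives (31/42)·3 + (11/42)·2 = 115/42.
Player II will play X, holding Player I to 11/7. Shifting weight toward the row that does better against X would raise this floor (the equalizing mix achieves 18/7 against both X and Y), so the proposed strategy is not optimal.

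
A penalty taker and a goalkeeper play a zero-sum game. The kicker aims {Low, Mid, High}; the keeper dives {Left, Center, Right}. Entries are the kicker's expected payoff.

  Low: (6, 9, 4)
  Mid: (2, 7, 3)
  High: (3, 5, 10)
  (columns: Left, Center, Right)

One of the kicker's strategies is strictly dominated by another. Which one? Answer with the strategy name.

Low gives a strictly higher payoff than Mid against every column: 6 > 2, 9 > 7, 4 > 3.
So Mid is strictly dominated and the kicker never plays it.

Mid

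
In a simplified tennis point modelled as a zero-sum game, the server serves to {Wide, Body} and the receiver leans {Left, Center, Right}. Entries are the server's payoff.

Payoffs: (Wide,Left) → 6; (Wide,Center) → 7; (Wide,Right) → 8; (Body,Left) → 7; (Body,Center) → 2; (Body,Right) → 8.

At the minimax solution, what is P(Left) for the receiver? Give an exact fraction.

Row minima: Wide → 6, Body → 2; maximin = 6.
Column maxima: Left → 7, Center → 7, Right → 8; minimax = 7.
6 ≠ 7, so there is no saddle point; optimal play is mixed.
Right is strictly dominated by Left (it gives the server strictly more in every row), so the receiver never plays it.
On the remaining 2×2 (Wide, Body vs Left, Center):
Let the server play Wide with probability p. Expected payoff against Left: 6p + 7(1−p) = −p + 7; against Center: 7p + 2(1−p) = 5p + 2.
Setting these equal: −p + 7 = 5p + 2 ⇒ −6p = -5 ⇒ p = 5/6, and the value is (-1)·(5/6) + 7 = 37/6.
For the receiver: with q = P(Left), equating Wide's and Body's payoffs gives −q + 7 = 5q + 2 ⇒ q = 5/6.

5/6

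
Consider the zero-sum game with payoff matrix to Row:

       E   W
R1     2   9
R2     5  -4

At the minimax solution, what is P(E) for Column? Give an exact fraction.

Row minima: R1 → 2, R2 → -4; maximin = 2.
Column maxima: E → 5, W → 9; minimax = 5.
2 ≠ 5, so there is no saddle point; optimal play is mixed.
Let Row play R1 with probability p. Expected payoff against E: 2p + 5(1−p) = −3p + 5; against W: 9p + (-4)(1−p) = 13p − 4.
Setting these equal: −3p + 5 = 13p − 4 ⇒ −16p = -9 ⇒ p = 9/16, and the value is (-3)·(9/16) + 5 = 53/16.
For Column: with q = P(E), equating R1's and R2's payoffs gives −7q + 9 = 9q − 4 ⇒ q = 13/16.

13/16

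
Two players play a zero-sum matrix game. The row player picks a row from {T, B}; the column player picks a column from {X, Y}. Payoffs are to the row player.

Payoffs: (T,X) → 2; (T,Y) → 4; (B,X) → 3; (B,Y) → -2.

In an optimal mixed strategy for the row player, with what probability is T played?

Row minima: T → 2, B → -2; maximin = 2.
Column maxima: X → 3, Y → 4; minimax = 3.
2 ≠ 3, so there is no saddle point; optimal play is mixed.
Let the row player play T with probability p. Expected payoff against X: 2p + 3(1−p) = −p + 3; against Y: 4p + (-2)(1−p) = 6p − 2.
Setting these equal: −p + 3 = 6p − 2 ⇒ −7p = -5 ⇒ p = 5/7, and the value is (-1)·(5/7) + 3 = 16/7.
For the column player: with q = P(X), equating T's and B's payoffs gives −2q + 4 = 5q − 2 ⇒ q = 6/7.

5/7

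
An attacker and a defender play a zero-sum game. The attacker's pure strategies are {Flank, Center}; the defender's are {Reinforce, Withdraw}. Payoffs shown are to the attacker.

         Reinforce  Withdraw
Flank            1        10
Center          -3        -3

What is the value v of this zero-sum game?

Row minima: Flank → 1, Center → -3; maximin = 1.
Column maxima: Reinforce → 1, Withdraw → 10; minimax = 1.
Since maximin = minimax = 1, there is a saddle point and the value is 1.

1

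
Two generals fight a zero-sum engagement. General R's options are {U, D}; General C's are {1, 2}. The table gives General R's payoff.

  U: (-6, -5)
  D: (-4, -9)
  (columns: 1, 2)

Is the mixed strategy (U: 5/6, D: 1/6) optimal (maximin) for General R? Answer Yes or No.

Against 1 this mix gives (5/6)·(-6) + (1/6)·(-4) = -17/3.
Against 2 this mix gives (5/6)·(-5) + (1/6)·(-9) = -17/3.
All of General C's active replies (1, 2) yield -17/3, and no column does worse for General R. The mix makes General C indifferent and guarantees -17/3, so it is optimal.

Yes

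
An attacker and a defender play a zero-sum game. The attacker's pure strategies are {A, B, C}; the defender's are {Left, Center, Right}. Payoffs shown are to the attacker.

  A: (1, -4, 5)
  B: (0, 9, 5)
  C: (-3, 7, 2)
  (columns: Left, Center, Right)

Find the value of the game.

Row minima: A → -4, B → 0, C → -3; maximin = 0.
Column maxima: Left → 1, Center → 9, Right → 5; minimax = 1.
0 ≠ 1, so there is no saddle point; optimal play is mixed.
C is strictly dominated by B, so the attacker never plays it.
Right is strictly dominated by Left (it gives the attacker strictly more in every row), so the defender never plays it.
On the remaining 2×2 (A, B vs Left, Center):
Let the attacker play A with probability p. Expected payoff against Left: 1p + 0(1−p) = p; against Center: (-4)p + 9(1−p) = −13p + 9.
Setting these equal: p = −13p + 9 ⇒ 14p = 9 ⇒ p = 9/14, and the value is (1)·(9/14) = 9/14.
For the defender: with q = P(Left), equating A's and B's payoffs gives 5q − 4 = −9q + 9 ⇒ q = 13/14.

9/14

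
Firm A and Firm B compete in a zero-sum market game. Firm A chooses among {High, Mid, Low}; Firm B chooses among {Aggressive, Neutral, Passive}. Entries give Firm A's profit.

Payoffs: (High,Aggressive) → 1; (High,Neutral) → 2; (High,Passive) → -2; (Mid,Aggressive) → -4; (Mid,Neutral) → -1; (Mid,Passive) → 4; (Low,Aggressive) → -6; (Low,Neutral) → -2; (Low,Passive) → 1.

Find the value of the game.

Row minima: High → -2, Mid → -4, Low → -6; maximin = -2.
Column maxima: Aggressive → 1, Neutral → 2, Passive → 4; minimax = 1.
-2 ≠ 1, so there is no saddle point; optimal play is mixed.
Low is strictly dominated by Mid, so Firm A never plays it.
Neutral is strictly dominated by Aggressive (it gives Firm A strictly more in every row), so Firm B never plays it.
On the remaining 2×2 (High, Mid vs Aggressive, Passive):
Let Firm A play High with probability p. Expected payoff against Aggressive: 1p + (-4)(1−p) = 5p − 4; against Passive: (-2)p + 4(1−p) = −6p + 4.
Setting these equal: 5p − 4 = −6p + 4 ⇒ 11p = 8 ⇒ p = 8/11, and the value is (5)·(8/11) − 4 = -4/11.
For Firm B: with q = P(Aggressive), equating High's and Mid's payoffs gives 3q − 2 = −8q + 4 ⇒ q = 6/11.

-4/11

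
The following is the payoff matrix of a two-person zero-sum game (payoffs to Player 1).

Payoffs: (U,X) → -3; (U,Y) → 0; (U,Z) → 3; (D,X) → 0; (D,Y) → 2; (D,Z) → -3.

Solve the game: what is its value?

Row minima: U → -3, D → -3; maximin = -3.
Column maxima: X → 0, Y → 2, Z → 3; minimax = 0.
-3 ≠ 0, so there is no saddle point; optimal play is mixed.
Y is strictly dominated by X (it gives Player 1 strictly more in every row), so Player 2 never plays it.
On the remaining 2×2 (U, D vs X, Z):
Let Player 1 play U with probability p. Expected payoff against X: (-3)p + 0(1−p) = −3p; against Z: 3p + (-3)(1−p) = 6p − 3.
Setting these equal: −3p = 6p − 3 ⇒ −9p = -3 ⇒ p = 1/3, and the value is (-3)·(1/3) = -1.
For Player 2: with q = P(X), equating U's and D's payoffs gives −6q + 3 = 3q − 3 ⇒ q = 2/3.

-1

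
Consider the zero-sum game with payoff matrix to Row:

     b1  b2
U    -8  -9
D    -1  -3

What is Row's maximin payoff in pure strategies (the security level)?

-3

Row minima: U → -9, D → -3.
The best of these is -3.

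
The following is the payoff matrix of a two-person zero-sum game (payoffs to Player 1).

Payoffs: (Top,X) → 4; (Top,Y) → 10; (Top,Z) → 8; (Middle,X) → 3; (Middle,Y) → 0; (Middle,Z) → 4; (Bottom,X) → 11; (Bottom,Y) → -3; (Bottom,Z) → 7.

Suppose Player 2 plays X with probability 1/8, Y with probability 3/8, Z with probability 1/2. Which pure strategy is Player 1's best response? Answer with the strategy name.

Expected payoff of Top: (1/8)·4 + (3/8)·10 + (1/2)·8 = 33/4.
Expected payoff of Middle: (1/8)·3 + (3/8)·0 + (1/2)·4 = 19/8.
Expected payoff of Bottom: (1/8)·11 + (3/8)·(-3) + (1/2)·7 = 15/4.
The largest is 33/4, so Player 1's best response is Top.

Top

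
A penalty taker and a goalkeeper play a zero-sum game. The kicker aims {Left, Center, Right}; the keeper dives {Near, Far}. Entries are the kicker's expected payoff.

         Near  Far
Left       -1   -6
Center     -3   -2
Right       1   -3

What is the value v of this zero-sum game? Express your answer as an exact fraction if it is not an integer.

-11/5

Row minima: Left → -6, Center → -3, Right → -3; maximin = -3.
Column maxima: Near → 1, Far → -2; minimax = -2.
-3 ≠ -2, so there is no saddle point; optimal play is mixed.
Left is strictly dominated by Right, so the kicker never plays it.
On the remaining 2×2 (Center, Right vs Near, Far):
Let the kicker play Center with probability p. Expected payoff against Near: (-3)p + 1(1−p) = −4p + 1; against Far: (-2)p + (-3)(1−p) = p − 3.
Setting these equal: −4p + 1 = p − 3 ⇒ −5p = -4 ⇒ p = 4/5, and the value is (-4)·(4/5) + 1 = -11/5.
For the keeper: with q = P(Near), equating Center's and Right's payoffs gives −q − 2 = 4q − 3 ⇒ q = 1/5.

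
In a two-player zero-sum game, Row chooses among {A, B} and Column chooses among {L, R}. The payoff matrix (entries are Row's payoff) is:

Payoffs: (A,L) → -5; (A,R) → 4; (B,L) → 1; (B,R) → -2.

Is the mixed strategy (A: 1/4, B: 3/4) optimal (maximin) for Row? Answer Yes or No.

Against L this mix gives (1/4)·(-5) + (3/4)·1 = -1/2.
Against R this mix gives (1/4)·4 + (3/4)·(-2) = -1/2.
All of Column's active replies (L, R) yield -1/2, and no column does worse for Row. The mix makes Column indifferent and guarantees -1/2, so it is optimal.

Yes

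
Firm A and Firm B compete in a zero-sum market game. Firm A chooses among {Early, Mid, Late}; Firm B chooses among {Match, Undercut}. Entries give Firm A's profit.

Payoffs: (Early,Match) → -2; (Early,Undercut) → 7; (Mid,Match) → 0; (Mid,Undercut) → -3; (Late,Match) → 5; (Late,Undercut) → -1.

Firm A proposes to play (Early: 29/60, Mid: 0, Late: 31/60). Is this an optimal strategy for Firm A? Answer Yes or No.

Against Match this mix gives (29/60)·(-2) + (31/60)·5 = 97/60.
Against Undercut this mix gives (29/60)·7 + (31/60)·(-1) = 43/15.
Firm B will play Match, holding Firm A to 97/60. Shifting weight toward the row that does better against Match would raise this floor (the equalizing mix achieves 11/5 against both Match and Undercut), so the proposed strategy is not optimal.

No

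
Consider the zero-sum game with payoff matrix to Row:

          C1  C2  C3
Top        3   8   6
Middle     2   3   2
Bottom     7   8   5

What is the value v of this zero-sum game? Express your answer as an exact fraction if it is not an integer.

27/5

Row minima: Top → 3, Middle → 2, Bottom → 5; maximin = 5.
Column maxima: C1 → 7, C2 → 8, C3 → 6; minimax = 6.
5 ≠ 6, so there is no saddle point; optimal play is mixed.
Middle is strictly dominated by Top, so Row never plays it.
C2 is strictly dominated by C1 (it gives Row strictly more in every row), so Column never plays it.
On the remaining 2×2 (Top, Bottom vs C1, C3):
Let Row play Top with probability p. Expected payoff against C1: 3p + 7(1−p) = −4p + 7; against C3: 6p + 5(1−p) = p + 5.
Setting these equal: −4p + 7 = p + 5 ⇒ −5p = -2 ⇒ p = 2/5, and the value is (-4)·(2/5) + 7 = 27/5.
For Column: with q = P(C1), equating Top's and Bottom's payoffs gives −3q + 6 = 2q + 5 ⇒ q = 1/5.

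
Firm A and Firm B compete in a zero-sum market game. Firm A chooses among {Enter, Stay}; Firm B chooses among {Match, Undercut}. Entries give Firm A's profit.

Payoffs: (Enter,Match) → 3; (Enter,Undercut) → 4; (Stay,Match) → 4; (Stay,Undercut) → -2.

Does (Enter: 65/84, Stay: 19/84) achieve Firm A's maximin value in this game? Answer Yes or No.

No

Against Match this mix gives (65/84)·3 + (19/84)·4 = 271/84.
Against Undercut this mix gives (65/84)·4 + (19/84)·(-2) = 37/14.
Firm B will play Undercut, holding Firm A to 37/14. Shifting weight toward the row that does better against Undercut would raise this floor (the equalizing mix achieves 22/7 against both Undercut and Match), so the proposed strategy is not optimal.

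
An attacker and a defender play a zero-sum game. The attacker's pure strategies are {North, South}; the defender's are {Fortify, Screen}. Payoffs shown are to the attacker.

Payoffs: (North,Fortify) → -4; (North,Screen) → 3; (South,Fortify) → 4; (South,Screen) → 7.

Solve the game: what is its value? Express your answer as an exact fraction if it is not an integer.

4

Row minima: North → -4, South → 4; maximin = 4.
Column maxima: Fortify → 4, Screen → 7; minimax = 4.
Since maximin = minimax = 4, there is a saddle point and the value is 4.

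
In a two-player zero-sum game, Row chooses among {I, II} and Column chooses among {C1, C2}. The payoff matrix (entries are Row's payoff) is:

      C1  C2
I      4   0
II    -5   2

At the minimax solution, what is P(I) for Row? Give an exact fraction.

7/11

Row minima: I → 0, II → -5; maximin = 0.
Column maxima: C1 → 4, C2 → 2; minimax = 2.
0 ≠ 2, so there is no saddle point; optimal play is mixed.
Let Row play I with probability p. Expected payoff against C1: 4p + (-5)(1−p) = 9p − 5; against C2: 0p + 2(1−p) = −2p + 2.
Setting these equal: 9p − 5 = −2p + 2 ⇒ 11p = 7 ⇒ p = 7/11, and the value is (9)·(7/11) − 5 = 8/11.
For Column: with q = P(C1), equating I's and II's payoffs gives 4q = −7q + 2 ⇒ q = 2/11.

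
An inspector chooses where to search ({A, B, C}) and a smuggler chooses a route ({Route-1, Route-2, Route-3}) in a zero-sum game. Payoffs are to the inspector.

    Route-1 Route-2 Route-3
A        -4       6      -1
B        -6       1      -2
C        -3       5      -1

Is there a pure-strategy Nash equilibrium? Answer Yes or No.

Row minima: A → -4, B → -6, C → -3; maximin = -3.
Column maxima: Route-1 → -3, Route-2 → 6, Route-3 → -1; minimax = -3.
maximin = minimax = -3, so a saddle point exists.

Yes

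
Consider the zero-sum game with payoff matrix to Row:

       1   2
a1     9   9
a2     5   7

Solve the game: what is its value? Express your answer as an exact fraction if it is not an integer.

9

Row minima: a1 → 9, a2 → 5; maximin = 9.
Column maxima: 1 → 9, 2 → 9; minimax = 9.
Since maximin = minimax = 9, there is a saddle point and the value is 9.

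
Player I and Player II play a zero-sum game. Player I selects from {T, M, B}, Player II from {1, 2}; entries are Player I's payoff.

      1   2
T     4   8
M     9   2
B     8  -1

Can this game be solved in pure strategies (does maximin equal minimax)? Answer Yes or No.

Row minima: T → 4, M → 2, B → -1; maximin = 4.
Column maxima: 1 → 9, 2 → 8; minimax = 8.
4 ≠ 8, so no pure-strategy equilibrium exists.

No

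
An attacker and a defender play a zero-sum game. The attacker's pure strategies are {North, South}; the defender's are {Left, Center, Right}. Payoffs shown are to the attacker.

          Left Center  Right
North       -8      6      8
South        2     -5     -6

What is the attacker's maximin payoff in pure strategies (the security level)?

Row minima: North → -8, South → -6.
The best of these is -6.

-6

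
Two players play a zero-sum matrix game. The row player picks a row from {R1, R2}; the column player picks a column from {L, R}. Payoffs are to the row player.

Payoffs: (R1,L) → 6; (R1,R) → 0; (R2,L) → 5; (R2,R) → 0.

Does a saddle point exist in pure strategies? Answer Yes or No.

Yes

Row minima: R1 → 0, R2 → 0; maximin = 0.
Column maxima: L → 6, R → 0; minimax = 0.
maximin = minimax = 0, so a saddle point exists.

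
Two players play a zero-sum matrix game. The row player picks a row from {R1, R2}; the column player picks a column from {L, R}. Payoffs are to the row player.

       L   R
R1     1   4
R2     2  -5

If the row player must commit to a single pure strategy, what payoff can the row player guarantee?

1

Row minima: R1 → 1, R2 → -5.
The best of these is 1.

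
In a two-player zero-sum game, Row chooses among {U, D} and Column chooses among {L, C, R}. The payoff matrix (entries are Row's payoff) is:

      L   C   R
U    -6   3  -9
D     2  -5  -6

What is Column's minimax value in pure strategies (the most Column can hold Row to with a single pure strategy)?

Column maxima: L → 2, C → 3, R → -6.
The smallest of these is -6.

-6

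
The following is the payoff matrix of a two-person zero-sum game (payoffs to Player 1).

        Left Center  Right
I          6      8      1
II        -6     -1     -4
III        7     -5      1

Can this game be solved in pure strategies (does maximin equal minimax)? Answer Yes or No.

Yes

Row minima: I → 1, II → -6, III → -5; maximin = 1.
Column maxima: Left → 7, Center → 8, Right → 1; minimax = 1.
maximin = minimax = 1, so a saddle point exists.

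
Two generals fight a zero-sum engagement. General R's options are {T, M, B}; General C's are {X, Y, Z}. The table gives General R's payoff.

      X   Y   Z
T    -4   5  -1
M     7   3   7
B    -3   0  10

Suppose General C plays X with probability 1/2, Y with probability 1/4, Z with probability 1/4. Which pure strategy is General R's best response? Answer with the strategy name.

Expected payoff of T: (1/2)·(-4) + (1/4)·5 + (1/4)·(-1) = -1.
Expected payoff of M: (1/2)·7 + (1/4)·3 + (1/4)·7 = 6.
Expected payoff of B: (1/2)·(-3) + (1/4)·0 + (1/4)·10 = 1.
The largest is 6, so General R's best response is M.

M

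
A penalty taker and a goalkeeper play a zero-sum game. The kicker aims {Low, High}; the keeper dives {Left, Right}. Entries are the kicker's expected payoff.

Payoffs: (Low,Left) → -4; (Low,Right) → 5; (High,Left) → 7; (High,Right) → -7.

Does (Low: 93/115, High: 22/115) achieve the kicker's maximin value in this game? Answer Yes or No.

No

Against Left this mix gives (93/115)·(-4) + (22/115)·7 = -218/115.
Against Right this mix gives (93/115)·5 + (22/115)·(-7) = 311/115.
The keeper will play Left, holding the kicker to -218/115. Shifting weight toward the row that does better against Left would raise this floor (the equalizing mix achieves 7/23 against both Left and Right), so the proposed strategy is not optimal.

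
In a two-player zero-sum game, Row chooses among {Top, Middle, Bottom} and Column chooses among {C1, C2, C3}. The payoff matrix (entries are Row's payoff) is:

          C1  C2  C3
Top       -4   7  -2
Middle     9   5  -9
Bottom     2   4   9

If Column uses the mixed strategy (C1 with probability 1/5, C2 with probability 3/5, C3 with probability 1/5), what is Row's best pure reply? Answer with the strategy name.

Expected payoff of Top: (1/5)·(-4) + (3/5)·7 + (1/5)·(-2) = 3.
Expected payoff of Middle: (1/5)·9 + (3/5)·5 + (1/5)·(-9) = 3.
Expected payoff of Bottom: (1/5)·2 + (3/5)·4 + (1/5)·9 = 23/5.
The largest is 23/5, so Row's best response is Bottom.

Bottom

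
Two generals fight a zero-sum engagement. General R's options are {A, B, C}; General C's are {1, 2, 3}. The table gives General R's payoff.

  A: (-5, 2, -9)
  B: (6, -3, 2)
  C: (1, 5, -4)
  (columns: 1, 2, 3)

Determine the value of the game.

Row minima: A → -9, B → -3, C → -4; maximin = -3.
Column maxima: 1 → 6, 2 → 5, 3 → 2; minimax = 2.
-3 ≠ 2, so there is no saddle point; optimal play is mixed.
A is strictly dominated by C, so General R never plays it.
1 is strictly dominated by 3 (it gives General R strictly more in every row), so General C never plays it.
On the remaining 2×2 (B, C vs 2, 3):
Let General R play B with probability p. Expected payoff against 2: (-3)p + 5(1−p) = −8p + 5; against 3: 2p + (-4)(1−p) = 6p − 4.
Setting these equal: −8p + 5 = 6p − 4 ⇒ −14p = -9 ⇒ p = 9/14, and the value is (-8)·(9/14) + 5 = -1/7.
For General C: with q = P(2), equating B's and C's payoffs gives −5q + 2 = 9q − 4 ⇒ q = 3/7.

-1/7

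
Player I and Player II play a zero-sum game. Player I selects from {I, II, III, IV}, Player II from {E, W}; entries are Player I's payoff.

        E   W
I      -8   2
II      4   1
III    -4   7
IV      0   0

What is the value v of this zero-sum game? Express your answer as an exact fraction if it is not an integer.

16/7

Row minima: I → -8, II → 1, III → -4, IV → 0; maximin = 1.
Column maxima: E → 4, W → 7; minimax = 4.
1 ≠ 4, so there is no saddle point; optimal play is mixed.
I is strictly dominated by III, so Player I never plays it.
IV is strictly dominated by II, so Player I never plays it.
On the remaining 2×2 (II, III vs E, W):
Let Player I play II with probability p. Expected payoff against E: 4p + (-4)(1−p) = 8p − 4; against W: 1p + 7(1−p) = −6p + 7.
Setting these equal: 8p − 4 = −6p + 7 ⇒ 14p = 11 ⇒ p = 11/14, and the value is (8)·(11/14) − 4 = 16/7.
For Player II: with q = P(E), equating II's and III's payoffs gives 3q + 1 = −11q + 7 ⇒ q = 3/7.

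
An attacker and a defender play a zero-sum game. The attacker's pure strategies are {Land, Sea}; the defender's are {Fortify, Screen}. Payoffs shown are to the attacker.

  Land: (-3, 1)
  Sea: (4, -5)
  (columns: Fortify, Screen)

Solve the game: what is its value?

-11/13

Row minima: Land → -3, Sea → -5; maximin = -3.
Column maxima: Fortify → 4, Screen → 1; minimax = 1.
-3 ≠ 1, so there is no saddle point; optimal play is mixed.
Let the attacker play Land with probability p. Expected payoff against Fortify: (-3)p + 4(1−p) = −7p + 4; against Screen: 1p + (-5)(1−p) = 6p − 5.
Setting these equal: −7p + 4 = 6p − 5 ⇒ −13p = -9 ⇒ p = 9/13, and the value is (-7)·(9/13) + 4 = -11/13.
For the defender: with q = P(Fortify), equating Land's and Sea's payoffs gives −4q + 1 = 9q − 5 ⇒ q = 6/13.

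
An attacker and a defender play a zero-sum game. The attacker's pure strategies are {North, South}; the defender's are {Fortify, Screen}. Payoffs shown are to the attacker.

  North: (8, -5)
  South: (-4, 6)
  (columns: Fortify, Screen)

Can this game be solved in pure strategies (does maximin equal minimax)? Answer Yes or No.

Row minima: North → -5, South → -4; maximin = -4.
Column maxima: Fortify → 8, Screen → 6; minimax = 6.
-4 ≠ 6, so no pure-strategy equilibrium exists.

No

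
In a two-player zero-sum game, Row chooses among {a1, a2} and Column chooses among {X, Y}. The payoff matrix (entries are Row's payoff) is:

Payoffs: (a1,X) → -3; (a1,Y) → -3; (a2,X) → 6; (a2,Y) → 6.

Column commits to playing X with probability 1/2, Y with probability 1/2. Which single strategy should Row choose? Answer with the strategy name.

Expected payoff of a1: (1/2)·(-3) + (1/2)·(-3) = -3.
Expected payoff of a2: (1/2)·6 + (1/2)·6 = 6.
The largest is 6, so Row's best response is a2.

a2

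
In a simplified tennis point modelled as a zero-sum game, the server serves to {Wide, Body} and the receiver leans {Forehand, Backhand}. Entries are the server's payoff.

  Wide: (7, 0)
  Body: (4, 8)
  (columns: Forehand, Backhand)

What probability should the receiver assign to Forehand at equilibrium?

Row minima: Wide → 0, Body → 4; maximin = 4.
Column maxima: Forehand → 7, Backhand → 8; minimax = 7.
4 ≠ 7, so there is no saddle point; optimal play is mixed.
Let the server play Wide with probability p. Expected payoff against Forehand: 7p + 4(1−p) = 3p + 4; against Backhand: 0p + 8(1−p) = −8p + 8.
Setting these equal: 3p + 4 = −8p + 8 ⇒ 11p = 4 ⇒ p = 4/11, and the value is (3)·(4/11) + 4 = 56/11.
For the receiver: with q = P(Forehand), equating Wide's and Body's payoffs gives 7q = −4q + 8 ⇒ q = 8/11.

8/11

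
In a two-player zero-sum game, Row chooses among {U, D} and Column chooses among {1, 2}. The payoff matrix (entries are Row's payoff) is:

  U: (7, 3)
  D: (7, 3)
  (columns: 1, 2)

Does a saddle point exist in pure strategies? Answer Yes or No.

Yes

Row minima: U → 3, D → 3; maximin = 3.
Column maxima: 1 → 7, 2 → 3; minimax = 3.
maximin = minimax = 3, so a saddle point exists.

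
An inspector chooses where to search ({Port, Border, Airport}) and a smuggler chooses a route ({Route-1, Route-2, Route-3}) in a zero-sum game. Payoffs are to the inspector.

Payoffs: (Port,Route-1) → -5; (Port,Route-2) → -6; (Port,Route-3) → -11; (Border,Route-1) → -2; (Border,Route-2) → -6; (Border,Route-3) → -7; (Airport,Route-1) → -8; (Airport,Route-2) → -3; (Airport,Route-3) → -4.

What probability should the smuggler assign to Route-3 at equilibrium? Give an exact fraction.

2/3

Row minima: Port → -11, Border → -7, Airport → -8; maximin = -7.
Column maxima: Route-1 → -2, Route-2 → -3, Route-3 → -4; minimax = -4.
-7 ≠ -4, so there is no saddle point; optimal play is mixed.
Route-2 is strictly dominated by Route-3 (it gives the inspector strictly more in every row), so the smuggler never plays it.
With Route-2 eliminated, Port is strictly dominated by Border (Border gives the inspector strictly more in every remaining column), so the inspector never plays it.
On the remaining 2×2 (Border, Airport vs Route-1, Route-3):
Let the inspector play Border with probability p. Expected payoff against Route-1: (-2)p + (-8)(1−p) = 6p − 8; against Route-3: (-7)p + (-4)(1−p) = −3p − 4.
Setting these equal: 6p − 8 = −3p − 4 ⇒ 9p = 4 ⇒ p = 4/9, and the value is (6)·(4/9) − 8 = -16/3.
For the smuggler: with q = P(Route-1), equating Border's and Airport's payoffs gives 5q − 7 = −4q − 4 ⇒ q = 1/3.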